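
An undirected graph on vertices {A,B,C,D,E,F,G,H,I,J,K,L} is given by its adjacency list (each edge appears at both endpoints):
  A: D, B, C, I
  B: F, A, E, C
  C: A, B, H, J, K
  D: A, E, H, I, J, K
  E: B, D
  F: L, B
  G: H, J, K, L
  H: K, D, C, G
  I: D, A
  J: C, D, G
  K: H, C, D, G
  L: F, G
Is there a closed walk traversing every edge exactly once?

No

Degrees: A:4, B:4, C:5, D:6, E:2, F:2, G:4, H:4, I:2, J:3, K:4, L:2
Vertices with odd degree: C, J. An Eulerian circuit requires all degrees even.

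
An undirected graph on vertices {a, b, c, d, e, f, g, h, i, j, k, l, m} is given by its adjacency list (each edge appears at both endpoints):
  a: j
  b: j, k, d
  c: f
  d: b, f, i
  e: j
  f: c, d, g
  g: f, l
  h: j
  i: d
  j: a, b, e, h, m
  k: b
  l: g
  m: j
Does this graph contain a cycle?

The graph has 13 vertices, 12 edges, and 1 connected component.
Since 12 = 13 - 1, the graph is a forest and contains no cycle.

No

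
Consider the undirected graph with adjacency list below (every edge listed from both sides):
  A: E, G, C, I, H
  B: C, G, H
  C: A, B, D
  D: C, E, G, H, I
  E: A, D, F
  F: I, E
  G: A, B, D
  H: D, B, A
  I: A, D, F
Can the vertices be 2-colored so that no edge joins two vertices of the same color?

A valid 2-coloring puts {C, E, G, H, I} on one side and {A, B, D, F} on the other; every edge crosses between the two sides.

Yes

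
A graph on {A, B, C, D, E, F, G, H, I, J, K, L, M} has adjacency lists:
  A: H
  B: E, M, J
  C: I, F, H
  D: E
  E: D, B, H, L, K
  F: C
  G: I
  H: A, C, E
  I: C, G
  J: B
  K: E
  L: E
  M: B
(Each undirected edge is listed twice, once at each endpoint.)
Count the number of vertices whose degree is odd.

12

Degrees: A:1, B:3, C:3, D:1, E:5, F:1, G:1, H:3, I:2, J:1, K:1, L:1, M:1
Odd-degree vertices: A, B, C, D, E, F, G, H, J, K, L, M.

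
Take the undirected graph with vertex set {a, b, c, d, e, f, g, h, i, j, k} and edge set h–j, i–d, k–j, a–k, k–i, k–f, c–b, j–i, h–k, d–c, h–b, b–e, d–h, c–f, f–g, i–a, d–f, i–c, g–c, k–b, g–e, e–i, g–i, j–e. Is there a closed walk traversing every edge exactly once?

Degrees: a:2, b:4, c:5, d:4, e:4, f:4, g:4, h:4, i:7, j:4, k:6
c, i have odd degree; an Eulerian circuit needs every degree to be even, so none exists.

No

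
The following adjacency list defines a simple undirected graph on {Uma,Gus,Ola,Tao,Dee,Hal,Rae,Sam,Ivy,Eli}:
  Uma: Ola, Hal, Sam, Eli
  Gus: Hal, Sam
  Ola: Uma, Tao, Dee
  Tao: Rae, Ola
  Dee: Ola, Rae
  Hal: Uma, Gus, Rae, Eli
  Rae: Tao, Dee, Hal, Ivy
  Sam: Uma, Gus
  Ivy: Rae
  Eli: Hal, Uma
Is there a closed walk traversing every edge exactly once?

Degrees: Uma:4, Gus:2, Ola:3, Tao:2, Dee:2, Hal:4, Rae:4, Sam:2, Ivy:1, Eli:2
Ola, Ivy have odd degree; an Eulerian circuit needs every degree to be even, so none exists.

No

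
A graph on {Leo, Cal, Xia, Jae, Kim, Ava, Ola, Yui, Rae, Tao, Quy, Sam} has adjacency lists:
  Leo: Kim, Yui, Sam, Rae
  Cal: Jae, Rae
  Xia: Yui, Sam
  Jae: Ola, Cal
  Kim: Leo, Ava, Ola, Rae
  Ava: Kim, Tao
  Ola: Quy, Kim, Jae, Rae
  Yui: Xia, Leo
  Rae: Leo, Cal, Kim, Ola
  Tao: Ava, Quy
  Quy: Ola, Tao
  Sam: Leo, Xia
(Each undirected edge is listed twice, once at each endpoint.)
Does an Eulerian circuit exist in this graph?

Yes

Degrees: Leo:4, Cal:2, Xia:2, Jae:2, Kim:4, Ava:2, Ola:4, Yui:2, Rae:4, Tao:2, Quy:2, Sam:2
All degrees are even and the non-isolated vertices are connected — an Eulerian circuit exists.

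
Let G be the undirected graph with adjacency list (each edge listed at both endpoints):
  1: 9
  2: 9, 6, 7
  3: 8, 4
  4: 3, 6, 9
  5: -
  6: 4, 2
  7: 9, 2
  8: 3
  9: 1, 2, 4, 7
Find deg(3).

2

Neighbors of 3: 4, 8.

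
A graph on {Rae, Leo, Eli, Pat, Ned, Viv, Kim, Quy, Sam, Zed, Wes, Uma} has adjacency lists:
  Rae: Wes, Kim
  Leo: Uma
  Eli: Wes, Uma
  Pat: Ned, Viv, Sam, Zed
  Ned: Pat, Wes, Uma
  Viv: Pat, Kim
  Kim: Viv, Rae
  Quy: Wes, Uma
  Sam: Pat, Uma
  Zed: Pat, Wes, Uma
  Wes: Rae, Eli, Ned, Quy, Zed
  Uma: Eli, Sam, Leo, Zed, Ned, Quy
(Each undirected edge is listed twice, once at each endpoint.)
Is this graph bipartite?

Yes

Partition the vertices as {Pat, Kim, Wes, Uma} vs {Rae, Leo, Eli, Ned, Viv, Quy, Sam, Zed}. Each listed edge has one endpoint in each part, so the graph is bipartite.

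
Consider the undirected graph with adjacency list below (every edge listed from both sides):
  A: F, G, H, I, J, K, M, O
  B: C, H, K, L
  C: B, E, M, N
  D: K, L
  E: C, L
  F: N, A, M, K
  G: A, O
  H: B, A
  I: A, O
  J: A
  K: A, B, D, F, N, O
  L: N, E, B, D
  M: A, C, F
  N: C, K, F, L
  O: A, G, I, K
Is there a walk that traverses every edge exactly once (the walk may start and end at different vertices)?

Degrees: A:8, B:4, C:4, D:2, E:2, F:4, G:2, H:2, I:2, J:1, K:6, L:4, M:3, N:4, O:4
Odd-degree vertices: J, M (2 total).
With 2 odd-degree vertices and all edges in one connected piece, an Eulerian trail exists (from J to M).

Yes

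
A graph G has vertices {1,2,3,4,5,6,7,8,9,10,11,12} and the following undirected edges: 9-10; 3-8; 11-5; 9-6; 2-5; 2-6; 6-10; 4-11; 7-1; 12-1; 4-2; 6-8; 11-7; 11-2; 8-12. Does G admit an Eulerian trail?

Degrees: 1:2, 2:4, 3:1, 4:2, 5:2, 6:4, 7:2, 8:3, 9:2, 10:2, 11:4, 12:2
Odd-degree vertices: 3, 8 (2 total).
With 2 odd-degree vertices and all edges in one connected piece, an Eulerian trail exists (from 3 to 8).

Yes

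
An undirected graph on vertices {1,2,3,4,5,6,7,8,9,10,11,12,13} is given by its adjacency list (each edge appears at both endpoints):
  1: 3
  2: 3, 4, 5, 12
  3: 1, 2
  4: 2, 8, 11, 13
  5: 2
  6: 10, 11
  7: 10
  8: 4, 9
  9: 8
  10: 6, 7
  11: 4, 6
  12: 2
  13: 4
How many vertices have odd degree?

6

Degrees: 1:1, 2:4, 3:2, 4:4, 5:1, 6:2, 7:1, 8:2, 9:1, 10:2, 11:2, 12:1, 13:1
Odd-degree vertices: 1, 5, 7, 9, 12, 13.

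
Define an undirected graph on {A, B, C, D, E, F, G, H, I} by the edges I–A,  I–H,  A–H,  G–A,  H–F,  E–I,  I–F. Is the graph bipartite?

No

A-H-I-A is an odd cycle (length 3), and a bipartite graph can contain only even cycles.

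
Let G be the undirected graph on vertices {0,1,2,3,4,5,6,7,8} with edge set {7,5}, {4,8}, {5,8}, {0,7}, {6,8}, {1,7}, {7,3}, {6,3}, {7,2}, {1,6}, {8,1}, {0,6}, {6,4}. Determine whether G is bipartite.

4-6-8-4 is an odd cycle (length 3), and a bipartite graph can contain only even cycles.

No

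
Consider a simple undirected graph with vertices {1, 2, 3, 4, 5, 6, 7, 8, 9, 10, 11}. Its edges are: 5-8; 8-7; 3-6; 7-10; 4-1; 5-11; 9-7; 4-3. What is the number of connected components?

Component: {2}
Component: {1, 3, 4, 6}
Component: {5, 7, 8, 9, 10, 11}

3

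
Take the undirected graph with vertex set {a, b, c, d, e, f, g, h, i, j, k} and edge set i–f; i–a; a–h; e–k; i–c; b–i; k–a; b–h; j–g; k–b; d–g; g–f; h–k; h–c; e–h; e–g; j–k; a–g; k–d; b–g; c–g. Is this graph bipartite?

a-h-k-a is an odd cycle (length 3), and a bipartite graph can contain only even cycles.

No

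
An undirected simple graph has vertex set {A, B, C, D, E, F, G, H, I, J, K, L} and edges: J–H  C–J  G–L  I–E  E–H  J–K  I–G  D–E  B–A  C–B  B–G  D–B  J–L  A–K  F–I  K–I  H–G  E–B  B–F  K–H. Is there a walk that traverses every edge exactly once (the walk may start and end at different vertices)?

Degrees: A:2, B:6, C:2, D:2, E:4, F:2, G:4, H:4, I:4, J:4, K:4, L:2
Odd-degree vertices: none (0 total).
With 0 odd-degree vertices and all edges in one connected piece, an Eulerian trail exists.

Yes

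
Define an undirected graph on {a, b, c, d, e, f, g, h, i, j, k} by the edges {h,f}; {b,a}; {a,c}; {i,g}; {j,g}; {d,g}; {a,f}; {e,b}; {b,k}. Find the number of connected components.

2

Component: {d, g, i, j}
Component: {a, b, c, e, f, h, k}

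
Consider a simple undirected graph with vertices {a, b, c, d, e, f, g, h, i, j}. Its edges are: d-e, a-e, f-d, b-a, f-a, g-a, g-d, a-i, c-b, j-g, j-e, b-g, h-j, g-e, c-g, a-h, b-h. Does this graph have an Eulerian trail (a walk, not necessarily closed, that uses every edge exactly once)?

Degrees: a:6, b:4, c:2, d:3, e:4, f:2, g:6, h:3, i:1, j:3
Odd-degree vertices: d, h, i, j (4 total).
With 4 odd-degree vertices (more than two), no single trail can use every edge.

No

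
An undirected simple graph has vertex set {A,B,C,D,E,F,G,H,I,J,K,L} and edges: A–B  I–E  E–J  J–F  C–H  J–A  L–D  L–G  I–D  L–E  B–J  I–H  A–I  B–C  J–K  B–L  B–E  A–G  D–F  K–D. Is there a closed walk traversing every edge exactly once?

No

Degrees: A:4, B:5, C:2, D:4, E:4, F:2, G:2, H:2, I:4, J:5, K:2, L:4
B, J have odd degree; an Eulerian circuit needs every degree to be even, so none exists.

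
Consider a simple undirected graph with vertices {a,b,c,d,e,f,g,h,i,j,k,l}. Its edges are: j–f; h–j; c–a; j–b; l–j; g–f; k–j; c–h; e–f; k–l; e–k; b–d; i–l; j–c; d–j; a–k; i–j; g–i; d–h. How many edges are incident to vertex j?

Neighbors of j: b, c, d, f, h, i, k, l.

8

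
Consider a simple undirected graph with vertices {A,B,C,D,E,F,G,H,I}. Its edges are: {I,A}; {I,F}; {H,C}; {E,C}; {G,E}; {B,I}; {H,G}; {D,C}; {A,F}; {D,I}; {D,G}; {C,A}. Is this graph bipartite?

The cycle A-F-I-A has length 3, which is odd, so the graph is not bipartite.

No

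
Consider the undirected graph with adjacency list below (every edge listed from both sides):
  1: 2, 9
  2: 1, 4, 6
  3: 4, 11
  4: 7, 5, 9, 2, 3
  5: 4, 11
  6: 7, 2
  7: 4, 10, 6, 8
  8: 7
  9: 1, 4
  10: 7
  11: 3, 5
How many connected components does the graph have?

Component: {1, 2, 3, 4, 5, 6, 7, 8, 9, 10, 11}

1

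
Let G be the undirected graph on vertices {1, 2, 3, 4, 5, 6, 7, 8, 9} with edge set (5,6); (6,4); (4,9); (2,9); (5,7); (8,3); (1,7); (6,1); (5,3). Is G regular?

Degrees: 1:2, 2:1, 3:2, 4:2, 5:3, 6:3, 7:2, 8:1, 9:2
Vertex 2 has degree 1 while 5 has degree 3, so the graph is not regular.

No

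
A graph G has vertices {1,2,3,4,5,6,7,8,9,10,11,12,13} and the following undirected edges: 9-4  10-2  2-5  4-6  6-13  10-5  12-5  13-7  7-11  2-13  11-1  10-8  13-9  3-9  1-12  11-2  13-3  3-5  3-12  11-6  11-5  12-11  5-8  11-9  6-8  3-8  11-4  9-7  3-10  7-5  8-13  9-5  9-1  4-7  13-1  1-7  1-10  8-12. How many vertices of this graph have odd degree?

4

Degrees: 1:6, 2:4, 3:6, 4:4, 5:8, 6:4, 7:6, 8:6, 9:7, 10:5, 11:8, 12:5, 13:7
Odd-degree vertices: 9, 10, 12, 13.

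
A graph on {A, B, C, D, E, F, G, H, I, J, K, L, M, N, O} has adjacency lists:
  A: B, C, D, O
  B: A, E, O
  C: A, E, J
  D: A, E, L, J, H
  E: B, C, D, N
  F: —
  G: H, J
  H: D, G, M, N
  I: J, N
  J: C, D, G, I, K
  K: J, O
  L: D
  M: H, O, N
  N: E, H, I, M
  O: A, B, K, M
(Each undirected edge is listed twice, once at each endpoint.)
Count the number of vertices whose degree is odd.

Degrees: A:4, B:3, C:3, D:5, E:4, F:0, G:2, H:4, I:2, J:5, K:2, L:1, M:3, N:4, O:4
Odd-degree vertices: B, C, D, J, L, M.

6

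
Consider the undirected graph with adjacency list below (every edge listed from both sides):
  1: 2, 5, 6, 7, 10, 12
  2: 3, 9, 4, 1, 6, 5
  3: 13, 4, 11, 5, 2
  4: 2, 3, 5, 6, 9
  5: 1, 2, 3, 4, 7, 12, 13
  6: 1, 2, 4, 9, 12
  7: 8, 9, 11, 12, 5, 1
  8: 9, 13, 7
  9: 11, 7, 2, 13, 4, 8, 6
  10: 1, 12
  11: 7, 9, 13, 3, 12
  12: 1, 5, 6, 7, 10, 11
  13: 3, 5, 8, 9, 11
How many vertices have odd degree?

Degrees: 1:6, 2:6, 3:5, 4:5, 5:7, 6:5, 7:6, 8:3, 9:7, 10:2, 11:5, 12:6, 13:5
Odd-degree vertices: 3, 4, 5, 6, 8, 9, 11, 13.

8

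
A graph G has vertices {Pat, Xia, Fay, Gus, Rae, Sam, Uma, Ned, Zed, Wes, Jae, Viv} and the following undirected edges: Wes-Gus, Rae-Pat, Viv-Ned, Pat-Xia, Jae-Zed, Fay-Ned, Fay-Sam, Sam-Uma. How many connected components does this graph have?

4

Component: {Gus, Wes}
Component: {Zed, Jae}
Component: {Pat, Xia, Rae}
Component: {Fay, Sam, Uma, Ned, Viv}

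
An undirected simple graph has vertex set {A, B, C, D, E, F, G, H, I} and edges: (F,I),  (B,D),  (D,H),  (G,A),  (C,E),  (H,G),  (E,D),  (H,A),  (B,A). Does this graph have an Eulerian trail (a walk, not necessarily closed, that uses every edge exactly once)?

Degrees: A:3, B:2, C:1, D:3, E:2, F:1, G:2, H:3, I:1
Odd-degree vertices: A, C, D, F, H, I (6 total).
An Eulerian trail requires 0 or 2 odd-degree vertices; here there are 6.

No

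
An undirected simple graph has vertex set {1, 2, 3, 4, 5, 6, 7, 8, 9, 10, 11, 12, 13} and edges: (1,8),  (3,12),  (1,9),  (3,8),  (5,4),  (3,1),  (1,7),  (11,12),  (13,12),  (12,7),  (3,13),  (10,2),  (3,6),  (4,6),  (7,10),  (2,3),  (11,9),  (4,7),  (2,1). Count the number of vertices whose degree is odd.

Degrees: 1:5, 2:3, 3:6, 4:3, 5:1, 6:2, 7:4, 8:2, 9:2, 10:2, 11:2, 12:4, 13:2
Odd-degree vertices: 1, 2, 4, 5.

4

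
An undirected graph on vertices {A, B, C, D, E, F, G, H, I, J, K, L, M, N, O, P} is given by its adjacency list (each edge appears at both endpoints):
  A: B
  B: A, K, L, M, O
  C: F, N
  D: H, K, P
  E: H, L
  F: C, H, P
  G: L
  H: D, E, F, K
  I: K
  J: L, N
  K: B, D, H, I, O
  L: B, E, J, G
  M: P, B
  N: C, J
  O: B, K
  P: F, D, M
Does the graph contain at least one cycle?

Yes

|V| = 16, |E| = 21, number of components = 1.
One cycle is B-K-O-B.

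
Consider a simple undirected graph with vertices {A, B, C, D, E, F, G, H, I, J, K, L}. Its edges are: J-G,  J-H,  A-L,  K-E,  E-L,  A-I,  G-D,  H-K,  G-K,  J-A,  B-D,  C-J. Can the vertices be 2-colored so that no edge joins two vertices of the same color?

Yes

Partition the vertices as {D, F, I, J, K, L} vs {A, B, C, E, G, H}. Each listed edge has one endpoint in each part, so the graph is bipartite.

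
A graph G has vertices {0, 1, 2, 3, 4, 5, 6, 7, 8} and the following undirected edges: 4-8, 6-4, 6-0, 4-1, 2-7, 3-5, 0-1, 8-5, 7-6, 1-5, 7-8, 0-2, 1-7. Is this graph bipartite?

Color {1, 2, 3, 6, 8} black and {0, 4, 5, 7} white. No edge joins two same-colored vertices, so the graph is bipartite.

Yes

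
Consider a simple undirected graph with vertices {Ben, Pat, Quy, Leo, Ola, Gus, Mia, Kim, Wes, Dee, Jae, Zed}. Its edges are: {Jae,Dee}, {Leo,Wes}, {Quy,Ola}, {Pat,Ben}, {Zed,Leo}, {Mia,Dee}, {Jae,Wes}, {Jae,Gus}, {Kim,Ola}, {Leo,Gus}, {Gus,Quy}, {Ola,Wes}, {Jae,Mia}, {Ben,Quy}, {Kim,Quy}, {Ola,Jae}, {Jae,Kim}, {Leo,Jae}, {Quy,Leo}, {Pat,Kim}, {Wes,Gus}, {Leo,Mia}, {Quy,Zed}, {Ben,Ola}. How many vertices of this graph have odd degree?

Degrees: Ben:3, Pat:2, Quy:6, Leo:6, Ola:5, Gus:4, Mia:3, Kim:4, Wes:4, Dee:2, Jae:7, Zed:2
Odd-degree vertices: Ben, Ola, Mia, Jae.

4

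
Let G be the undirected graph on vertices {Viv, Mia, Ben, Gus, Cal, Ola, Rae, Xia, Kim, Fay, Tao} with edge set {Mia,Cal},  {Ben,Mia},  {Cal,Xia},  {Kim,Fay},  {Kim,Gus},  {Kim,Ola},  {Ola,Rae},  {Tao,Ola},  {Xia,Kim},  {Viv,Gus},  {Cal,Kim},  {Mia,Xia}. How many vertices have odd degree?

10

Degrees: Viv:1, Mia:3, Ben:1, Gus:2, Cal:3, Ola:3, Rae:1, Xia:3, Kim:5, Fay:1, Tao:1
Odd-degree vertices: Viv, Mia, Ben, Cal, Ola, Rae, Xia, Kim, Fay, Tao.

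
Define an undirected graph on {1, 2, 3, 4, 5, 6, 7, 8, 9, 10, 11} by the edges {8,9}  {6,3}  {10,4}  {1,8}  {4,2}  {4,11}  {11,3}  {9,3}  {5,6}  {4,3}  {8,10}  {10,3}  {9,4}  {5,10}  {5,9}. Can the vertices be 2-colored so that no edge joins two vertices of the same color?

The cycle 4-3-11-4 has length 3, which is odd, so the graph is not bipartite.

No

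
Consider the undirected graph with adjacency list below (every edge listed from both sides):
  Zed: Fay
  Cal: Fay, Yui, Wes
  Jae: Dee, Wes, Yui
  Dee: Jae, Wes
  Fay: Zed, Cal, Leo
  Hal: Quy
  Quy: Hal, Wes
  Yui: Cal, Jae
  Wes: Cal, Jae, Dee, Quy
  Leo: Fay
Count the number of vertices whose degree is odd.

6

Degrees: Zed:1, Cal:3, Jae:3, Dee:2, Fay:3, Hal:1, Quy:2, Yui:2, Wes:4, Leo:1
Odd-degree vertices: Zed, Cal, Jae, Fay, Hal, Leo.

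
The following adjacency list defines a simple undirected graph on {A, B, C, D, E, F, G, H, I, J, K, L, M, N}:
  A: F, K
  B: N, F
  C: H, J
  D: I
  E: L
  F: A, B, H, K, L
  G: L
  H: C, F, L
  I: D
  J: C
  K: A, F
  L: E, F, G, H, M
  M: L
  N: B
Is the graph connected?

No

Component: {D, I}
Component: {A, B, C, E, F, G, H, J, K, L, M, N}
There are 2 separate components, so the graph is not connected.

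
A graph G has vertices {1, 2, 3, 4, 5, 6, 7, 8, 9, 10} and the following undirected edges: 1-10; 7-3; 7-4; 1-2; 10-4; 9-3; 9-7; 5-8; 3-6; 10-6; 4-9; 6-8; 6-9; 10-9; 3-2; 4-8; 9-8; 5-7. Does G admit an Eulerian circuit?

Yes

Degrees: 1:2, 2:2, 3:4, 4:4, 5:2, 6:4, 7:4, 8:4, 9:6, 10:4
Every vertex has even degree and the edges form a single connected piece, so an Eulerian circuit exists.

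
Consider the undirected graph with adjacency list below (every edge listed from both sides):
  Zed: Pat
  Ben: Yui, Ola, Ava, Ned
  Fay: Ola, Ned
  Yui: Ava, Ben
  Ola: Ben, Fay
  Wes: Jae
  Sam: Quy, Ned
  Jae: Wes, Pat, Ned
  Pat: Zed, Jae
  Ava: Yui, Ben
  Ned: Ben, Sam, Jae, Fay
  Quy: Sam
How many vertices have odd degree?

4

Degrees: Zed:1, Ben:4, Fay:2, Yui:2, Ola:2, Wes:1, Sam:2, Jae:3, Pat:2, Ava:2, Ned:4, Quy:1
Odd-degree vertices: Zed, Wes, Jae, Quy.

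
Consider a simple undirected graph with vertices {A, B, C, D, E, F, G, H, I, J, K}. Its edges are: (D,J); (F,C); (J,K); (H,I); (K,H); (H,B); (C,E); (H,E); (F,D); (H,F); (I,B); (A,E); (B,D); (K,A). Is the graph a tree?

The graph has 11 vertices and 14 edges.
It splits into 2 components, so it cannot be a tree.

No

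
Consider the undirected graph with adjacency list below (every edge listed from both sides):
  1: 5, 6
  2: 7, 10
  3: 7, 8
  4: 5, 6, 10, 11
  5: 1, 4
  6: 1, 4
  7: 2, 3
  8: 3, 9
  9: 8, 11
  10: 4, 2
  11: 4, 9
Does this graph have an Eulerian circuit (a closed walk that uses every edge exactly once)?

Degrees: 1:2, 2:2, 3:2, 4:4, 5:2, 6:2, 7:2, 8:2, 9:2, 10:2, 11:2
All degrees are even and the non-isolated vertices are connected — an Eulerian circuit exists.

Yes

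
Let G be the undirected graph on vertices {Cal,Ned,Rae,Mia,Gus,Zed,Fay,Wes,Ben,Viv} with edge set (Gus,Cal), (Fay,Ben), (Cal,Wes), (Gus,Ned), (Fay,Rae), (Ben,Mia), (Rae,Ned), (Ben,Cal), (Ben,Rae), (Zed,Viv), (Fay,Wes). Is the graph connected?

Component: {Zed, Viv}
Component: {Cal, Ned, Rae, Mia, Gus, Fay, Wes, Ben}
There are 2 separate components, so the graph is not connected.

No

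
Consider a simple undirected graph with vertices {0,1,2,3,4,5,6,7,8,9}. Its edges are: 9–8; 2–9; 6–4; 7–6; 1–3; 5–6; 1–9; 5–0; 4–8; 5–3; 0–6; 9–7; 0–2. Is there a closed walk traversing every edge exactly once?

Degrees: 0:3, 1:2, 2:2, 3:2, 4:2, 5:3, 6:4, 7:2, 8:2, 9:4
0, 5 have odd degree; an Eulerian circuit needs every degree to be even, so none exists.

No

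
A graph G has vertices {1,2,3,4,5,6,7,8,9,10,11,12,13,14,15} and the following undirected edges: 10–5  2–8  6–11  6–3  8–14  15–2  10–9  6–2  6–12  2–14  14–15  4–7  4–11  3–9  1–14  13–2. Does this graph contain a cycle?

The graph has 15 vertices, 16 edges, and 1 connected component.
One cycle is 14-2-8-14.

Yes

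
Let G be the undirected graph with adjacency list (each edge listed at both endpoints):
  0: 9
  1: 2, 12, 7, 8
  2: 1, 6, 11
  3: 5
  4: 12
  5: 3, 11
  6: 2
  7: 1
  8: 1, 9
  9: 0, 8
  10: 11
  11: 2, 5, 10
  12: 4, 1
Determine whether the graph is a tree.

The graph has 13 vertices and 12 edges.
It is connected with exactly 12 edges, hence acyclic — it is a tree.

Yes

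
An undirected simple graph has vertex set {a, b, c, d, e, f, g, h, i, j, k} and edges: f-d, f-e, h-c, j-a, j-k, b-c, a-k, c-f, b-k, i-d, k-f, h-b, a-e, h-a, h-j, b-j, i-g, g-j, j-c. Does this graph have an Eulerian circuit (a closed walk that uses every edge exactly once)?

Yes

Degrees: a:4, b:4, c:4, d:2, e:2, f:4, g:2, h:4, i:2, j:6, k:4
Every vertex has even degree and the edges form a single connected piece, so an Eulerian circuit exists.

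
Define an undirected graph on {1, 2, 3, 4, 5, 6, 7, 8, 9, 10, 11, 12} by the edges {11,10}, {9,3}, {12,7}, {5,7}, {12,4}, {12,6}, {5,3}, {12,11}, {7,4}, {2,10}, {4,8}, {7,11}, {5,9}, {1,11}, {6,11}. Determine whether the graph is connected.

Yes

A breadth-first search from 1 visits 1, 11, 7, 10, 6, 12, 5, 4, 2, 9, 3, 8 — all 12 vertices — so the graph is connected.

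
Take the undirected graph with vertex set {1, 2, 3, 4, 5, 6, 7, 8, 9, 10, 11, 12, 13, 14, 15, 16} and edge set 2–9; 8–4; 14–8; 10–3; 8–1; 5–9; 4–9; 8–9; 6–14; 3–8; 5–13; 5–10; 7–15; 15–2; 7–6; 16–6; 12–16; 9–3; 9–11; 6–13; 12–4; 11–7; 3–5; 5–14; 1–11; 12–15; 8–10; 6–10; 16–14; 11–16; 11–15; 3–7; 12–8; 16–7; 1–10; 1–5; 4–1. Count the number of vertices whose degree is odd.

Degrees: 1:5, 2:2, 3:5, 4:4, 5:6, 6:5, 7:5, 8:7, 9:6, 10:5, 11:5, 12:4, 13:2, 14:4, 15:4, 16:5
Odd-degree vertices: 1, 3, 6, 7, 8, 10, 11, 16.

8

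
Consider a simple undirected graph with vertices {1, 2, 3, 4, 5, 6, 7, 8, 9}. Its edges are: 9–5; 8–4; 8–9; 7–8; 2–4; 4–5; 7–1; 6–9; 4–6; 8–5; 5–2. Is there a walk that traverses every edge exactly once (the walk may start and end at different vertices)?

Degrees: 1:1, 2:2, 3:0, 4:4, 5:4, 6:2, 7:2, 8:4, 9:3
Odd-degree vertices: 1, 9 (2 total).
The non-isolated vertices are connected and exactly 2 have odd degree, so an Eulerian trail exists (from 1 to 9).

Yes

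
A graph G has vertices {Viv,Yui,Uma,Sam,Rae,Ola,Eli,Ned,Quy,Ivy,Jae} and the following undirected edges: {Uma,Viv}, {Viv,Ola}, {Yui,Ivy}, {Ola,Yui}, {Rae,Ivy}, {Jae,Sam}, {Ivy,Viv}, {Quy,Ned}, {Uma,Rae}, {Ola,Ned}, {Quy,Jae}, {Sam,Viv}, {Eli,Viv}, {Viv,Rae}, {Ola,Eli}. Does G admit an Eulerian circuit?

No

Degrees: Viv:6, Yui:2, Uma:2, Sam:2, Rae:3, Ola:4, Eli:2, Ned:2, Quy:2, Ivy:3, Jae:2
Rae, Ivy have odd degree; an Eulerian circuit needs every degree to be even, so none exists.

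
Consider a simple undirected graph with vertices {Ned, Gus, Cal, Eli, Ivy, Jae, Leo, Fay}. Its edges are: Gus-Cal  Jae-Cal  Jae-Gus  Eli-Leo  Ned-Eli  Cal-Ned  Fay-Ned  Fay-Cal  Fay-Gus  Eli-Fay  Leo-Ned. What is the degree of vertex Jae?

Neighbors of Jae: Gus, Cal.

2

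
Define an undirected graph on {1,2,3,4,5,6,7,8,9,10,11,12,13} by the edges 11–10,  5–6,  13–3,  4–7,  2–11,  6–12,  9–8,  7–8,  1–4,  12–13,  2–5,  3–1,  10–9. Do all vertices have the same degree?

Degrees: 1:2, 2:2, 3:2, 4:2, 5:2, 6:2, 7:2, 8:2, 9:2, 10:2, 11:2, 12:2, 13:2
All degrees equal 2; the graph is regular.

Yes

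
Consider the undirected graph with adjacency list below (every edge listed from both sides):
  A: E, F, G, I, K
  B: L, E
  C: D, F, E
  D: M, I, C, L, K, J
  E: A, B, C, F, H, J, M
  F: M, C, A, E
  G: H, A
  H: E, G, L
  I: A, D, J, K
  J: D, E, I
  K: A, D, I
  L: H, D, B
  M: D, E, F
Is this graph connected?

Yes

Starting from A and exploring outward reaches every vertex (A, E, F, K, G, I, M, H, B, C, J, D, L); the graph is connected.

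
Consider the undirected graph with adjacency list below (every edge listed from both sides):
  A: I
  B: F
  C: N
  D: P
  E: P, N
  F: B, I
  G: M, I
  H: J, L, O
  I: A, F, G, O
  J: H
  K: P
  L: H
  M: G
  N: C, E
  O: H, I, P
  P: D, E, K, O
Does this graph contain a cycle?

No

The graph has 16 vertices, 15 edges, and 1 connected component.
Since 15 = 16 - 1, the graph is a forest and contains no cycle.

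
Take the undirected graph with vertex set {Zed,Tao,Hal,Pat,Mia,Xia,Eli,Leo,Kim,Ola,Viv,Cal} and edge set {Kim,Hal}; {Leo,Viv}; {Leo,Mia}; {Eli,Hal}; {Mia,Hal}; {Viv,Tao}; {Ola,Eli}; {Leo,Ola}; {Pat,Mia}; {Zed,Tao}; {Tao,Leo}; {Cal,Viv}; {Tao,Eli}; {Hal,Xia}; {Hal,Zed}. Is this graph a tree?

No

|V| = 12, |E| = 15.
Connected but with 15 > 11 edges, so it has a cycle and is not a tree.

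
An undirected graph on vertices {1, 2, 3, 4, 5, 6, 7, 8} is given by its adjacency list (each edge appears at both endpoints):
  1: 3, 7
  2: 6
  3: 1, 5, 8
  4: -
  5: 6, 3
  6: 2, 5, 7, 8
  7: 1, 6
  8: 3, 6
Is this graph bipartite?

No

The cycle 3-1-7-6-8-3 has length 5, which is odd, so the graph is not bipartite.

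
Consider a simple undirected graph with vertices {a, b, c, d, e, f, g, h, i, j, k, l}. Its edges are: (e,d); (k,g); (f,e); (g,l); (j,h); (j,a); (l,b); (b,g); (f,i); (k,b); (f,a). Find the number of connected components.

Component: {c}
Component: {b, g, k, l}
Component: {a, d, e, f, h, i, j}

3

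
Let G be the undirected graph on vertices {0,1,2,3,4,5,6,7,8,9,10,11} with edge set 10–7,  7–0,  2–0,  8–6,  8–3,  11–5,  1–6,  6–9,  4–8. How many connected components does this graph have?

Component: {5, 11}
Component: {0, 2, 7, 10}
Component: {1, 3, 4, 6, 8, 9}

3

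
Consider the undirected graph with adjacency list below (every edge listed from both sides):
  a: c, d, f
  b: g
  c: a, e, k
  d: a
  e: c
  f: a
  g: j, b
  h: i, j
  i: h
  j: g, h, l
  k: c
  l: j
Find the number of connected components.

Component: {a, c, d, e, f, k}
Component: {b, g, h, i, j, l}

2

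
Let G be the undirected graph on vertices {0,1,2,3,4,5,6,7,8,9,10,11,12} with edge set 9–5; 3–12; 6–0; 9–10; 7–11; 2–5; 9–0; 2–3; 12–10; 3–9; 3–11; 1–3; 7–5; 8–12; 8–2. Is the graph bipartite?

No

2-5-7-11-3-2 is an odd cycle (length 5), and a bipartite graph can contain only even cycles.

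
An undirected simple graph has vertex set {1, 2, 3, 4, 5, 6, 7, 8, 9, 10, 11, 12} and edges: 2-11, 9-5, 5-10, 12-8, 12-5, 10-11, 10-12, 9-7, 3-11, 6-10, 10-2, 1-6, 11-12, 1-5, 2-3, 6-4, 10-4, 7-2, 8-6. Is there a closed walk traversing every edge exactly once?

Degrees: 1:2, 2:4, 3:2, 4:2, 5:4, 6:4, 7:2, 8:2, 9:2, 10:6, 11:4, 12:4
All degrees are even and the non-isolated vertices are connected — an Eulerian circuit exists.

Yes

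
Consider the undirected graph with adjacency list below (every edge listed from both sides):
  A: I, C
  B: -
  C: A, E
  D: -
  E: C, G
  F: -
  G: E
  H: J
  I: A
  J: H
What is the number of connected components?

Component: {B}
Component: {D}
Component: {F}
Component: {H, J}
Component: {A, C, E, G, I}

5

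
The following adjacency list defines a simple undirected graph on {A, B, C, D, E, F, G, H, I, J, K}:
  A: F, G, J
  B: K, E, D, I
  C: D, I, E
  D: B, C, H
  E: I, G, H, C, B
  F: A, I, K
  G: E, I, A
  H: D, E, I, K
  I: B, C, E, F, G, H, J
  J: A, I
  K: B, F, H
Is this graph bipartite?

No

The cycle I-E-B-I has length 3, which is odd, so the graph is not bipartite.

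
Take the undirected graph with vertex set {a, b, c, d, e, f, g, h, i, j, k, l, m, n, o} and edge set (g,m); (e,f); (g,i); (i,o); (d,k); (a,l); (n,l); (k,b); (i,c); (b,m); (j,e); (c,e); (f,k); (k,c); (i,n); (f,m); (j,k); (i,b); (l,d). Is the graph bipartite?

Yes

Partition the vertices as {e, h, i, k, l, m} vs {a, b, c, d, f, g, j, n, o}. Each listed edge has one endpoint in each part, so the graph is bipartite.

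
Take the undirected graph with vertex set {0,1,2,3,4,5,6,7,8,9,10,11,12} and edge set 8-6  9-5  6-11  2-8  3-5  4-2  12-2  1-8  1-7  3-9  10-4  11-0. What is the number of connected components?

Component: {3, 5, 9}
Component: {0, 1, 2, 4, 6, 7, 8, 10, 11, 12}

2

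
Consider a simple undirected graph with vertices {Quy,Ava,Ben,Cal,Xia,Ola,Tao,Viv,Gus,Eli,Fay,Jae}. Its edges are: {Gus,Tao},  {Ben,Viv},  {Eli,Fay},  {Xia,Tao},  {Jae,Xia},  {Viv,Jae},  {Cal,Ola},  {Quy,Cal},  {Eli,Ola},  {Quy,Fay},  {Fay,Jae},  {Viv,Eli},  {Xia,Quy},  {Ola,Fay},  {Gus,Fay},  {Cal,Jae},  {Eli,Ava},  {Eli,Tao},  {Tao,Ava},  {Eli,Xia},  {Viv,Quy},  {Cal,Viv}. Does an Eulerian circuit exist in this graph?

Degrees: Quy:4, Ava:2, Ben:1, Cal:4, Xia:4, Ola:3, Tao:4, Viv:5, Gus:2, Eli:6, Fay:5, Jae:4
Vertices with odd degree: Ben, Ola, Viv, Fay. An Eulerian circuit requires all degrees even.

No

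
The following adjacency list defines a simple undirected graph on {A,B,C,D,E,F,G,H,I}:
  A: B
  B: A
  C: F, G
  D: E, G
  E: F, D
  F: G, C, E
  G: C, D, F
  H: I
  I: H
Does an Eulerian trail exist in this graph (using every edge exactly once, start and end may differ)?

No

Degrees: A:1, B:1, C:2, D:2, E:2, F:3, G:3, H:1, I:1
Odd-degree vertices: A, B, F, G, H, I (6 total).
With 6 odd-degree vertices (more than two), no single trail can use every edge.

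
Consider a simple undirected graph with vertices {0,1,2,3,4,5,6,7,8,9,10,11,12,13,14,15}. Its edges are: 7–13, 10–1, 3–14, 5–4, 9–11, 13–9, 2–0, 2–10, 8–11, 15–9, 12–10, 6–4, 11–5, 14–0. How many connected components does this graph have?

2

Component: {0, 1, 2, 3, 10, 12, 14}
Component: {4, 5, 6, 7, 8, 9, 11, 13, 15}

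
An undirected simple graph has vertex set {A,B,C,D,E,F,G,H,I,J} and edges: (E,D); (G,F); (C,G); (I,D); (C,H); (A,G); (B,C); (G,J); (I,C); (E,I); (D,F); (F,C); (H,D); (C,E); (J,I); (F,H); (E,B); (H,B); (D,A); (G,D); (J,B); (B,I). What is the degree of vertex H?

4

Neighbors of H: B, C, D, F.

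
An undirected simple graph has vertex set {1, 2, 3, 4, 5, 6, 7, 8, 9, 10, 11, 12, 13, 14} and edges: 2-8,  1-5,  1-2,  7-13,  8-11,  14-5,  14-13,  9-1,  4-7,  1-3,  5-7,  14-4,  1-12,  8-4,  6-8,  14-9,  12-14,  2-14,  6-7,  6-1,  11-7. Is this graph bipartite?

Yes

Color {2, 3, 4, 5, 6, 9, 10, 11, 12, 13} black and {1, 7, 8, 14} white. No edge joins two same-colored vertices, so the graph is bipartite.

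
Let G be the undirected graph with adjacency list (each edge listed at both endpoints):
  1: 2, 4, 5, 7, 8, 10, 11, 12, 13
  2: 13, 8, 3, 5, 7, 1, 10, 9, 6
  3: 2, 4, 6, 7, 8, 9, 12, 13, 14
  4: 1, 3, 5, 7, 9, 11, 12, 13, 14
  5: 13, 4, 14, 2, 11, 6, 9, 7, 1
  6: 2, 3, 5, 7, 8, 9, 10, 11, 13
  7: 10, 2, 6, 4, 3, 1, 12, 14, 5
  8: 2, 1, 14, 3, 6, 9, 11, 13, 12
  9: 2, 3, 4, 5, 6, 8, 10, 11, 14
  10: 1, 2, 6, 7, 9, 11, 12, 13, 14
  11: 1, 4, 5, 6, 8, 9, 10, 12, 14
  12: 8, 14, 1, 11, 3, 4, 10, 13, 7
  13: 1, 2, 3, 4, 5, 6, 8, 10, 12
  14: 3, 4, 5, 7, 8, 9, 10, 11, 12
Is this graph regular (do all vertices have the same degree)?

Degrees: 1:9, 2:9, 3:9, 4:9, 5:9, 6:9, 7:9, 8:9, 9:9, 10:9, 11:9, 12:9, 13:9, 14:9
All degrees equal 9; the graph is regular.

Yes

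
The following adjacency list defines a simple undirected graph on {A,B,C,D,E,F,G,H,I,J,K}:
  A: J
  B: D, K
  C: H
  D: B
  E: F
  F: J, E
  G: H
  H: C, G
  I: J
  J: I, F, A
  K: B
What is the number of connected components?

Component: {B, D, K}
Component: {C, G, H}
Component: {A, E, F, I, J}

3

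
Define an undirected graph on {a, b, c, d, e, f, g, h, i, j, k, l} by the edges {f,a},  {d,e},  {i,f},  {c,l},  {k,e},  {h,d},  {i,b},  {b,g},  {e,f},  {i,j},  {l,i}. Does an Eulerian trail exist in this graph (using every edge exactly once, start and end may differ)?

Degrees: a:1, b:2, c:1, d:2, e:3, f:3, g:1, h:1, i:4, j:1, k:1, l:2
Odd-degree vertices: a, c, e, f, g, h, j, k (8 total).
With 8 odd-degree vertices (more than two), no single trail can use every edge.

No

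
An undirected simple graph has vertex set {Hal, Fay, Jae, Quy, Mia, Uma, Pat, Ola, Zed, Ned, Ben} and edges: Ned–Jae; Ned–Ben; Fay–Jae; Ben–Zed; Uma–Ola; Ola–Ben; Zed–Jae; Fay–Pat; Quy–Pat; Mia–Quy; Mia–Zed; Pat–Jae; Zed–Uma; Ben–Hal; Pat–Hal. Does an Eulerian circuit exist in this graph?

Degrees: Hal:2, Fay:2, Jae:4, Quy:2, Mia:2, Uma:2, Pat:4, Ola:2, Zed:4, Ned:2, Ben:4
Every vertex has even degree and the edges form a single connected piece, so an Eulerian circuit exists.

Yes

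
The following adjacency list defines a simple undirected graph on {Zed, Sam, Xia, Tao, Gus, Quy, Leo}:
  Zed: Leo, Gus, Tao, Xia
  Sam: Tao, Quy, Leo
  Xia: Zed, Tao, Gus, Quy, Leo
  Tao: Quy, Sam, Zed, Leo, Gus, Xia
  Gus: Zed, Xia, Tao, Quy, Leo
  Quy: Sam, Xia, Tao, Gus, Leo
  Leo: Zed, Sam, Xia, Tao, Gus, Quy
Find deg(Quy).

5

Neighbors of Quy: Sam, Xia, Tao, Gus, Leo.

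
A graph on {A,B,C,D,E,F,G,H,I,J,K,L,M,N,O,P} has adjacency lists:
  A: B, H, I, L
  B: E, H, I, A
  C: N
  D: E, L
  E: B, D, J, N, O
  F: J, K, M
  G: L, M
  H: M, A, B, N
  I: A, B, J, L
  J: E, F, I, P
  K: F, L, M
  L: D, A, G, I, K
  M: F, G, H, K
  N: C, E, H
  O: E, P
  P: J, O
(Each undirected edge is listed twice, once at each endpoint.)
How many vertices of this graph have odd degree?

6

Degrees: A:4, B:4, C:1, D:2, E:5, F:3, G:2, H:4, I:4, J:4, K:3, L:5, M:4, N:3, O:2, P:2
Odd-degree vertices: C, E, F, K, L, N.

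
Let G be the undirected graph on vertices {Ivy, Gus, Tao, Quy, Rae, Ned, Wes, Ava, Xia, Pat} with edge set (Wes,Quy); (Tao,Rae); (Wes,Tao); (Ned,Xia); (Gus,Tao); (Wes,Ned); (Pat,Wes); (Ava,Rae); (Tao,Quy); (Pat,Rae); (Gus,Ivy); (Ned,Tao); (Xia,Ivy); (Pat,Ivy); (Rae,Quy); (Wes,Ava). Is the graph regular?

Degrees: Ivy:3, Gus:2, Tao:5, Quy:3, Rae:4, Ned:3, Wes:5, Ava:2, Xia:2, Pat:3
Vertex Gus has degree 2 while Tao has degree 5, so the graph is not regular.

No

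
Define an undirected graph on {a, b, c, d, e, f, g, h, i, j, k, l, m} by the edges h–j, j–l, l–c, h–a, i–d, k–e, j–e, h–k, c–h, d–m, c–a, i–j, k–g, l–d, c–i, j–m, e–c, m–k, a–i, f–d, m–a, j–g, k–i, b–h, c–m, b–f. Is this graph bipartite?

No

c-a-m-c is an odd cycle (length 3), and a bipartite graph can contain only even cycles.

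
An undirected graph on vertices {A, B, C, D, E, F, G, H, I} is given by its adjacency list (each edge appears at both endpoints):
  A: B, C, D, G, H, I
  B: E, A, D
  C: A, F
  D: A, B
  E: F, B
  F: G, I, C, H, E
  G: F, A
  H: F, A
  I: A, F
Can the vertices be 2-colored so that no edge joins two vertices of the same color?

No

The cycle A-D-B-A has length 3, which is odd, so the graph is not bipartite.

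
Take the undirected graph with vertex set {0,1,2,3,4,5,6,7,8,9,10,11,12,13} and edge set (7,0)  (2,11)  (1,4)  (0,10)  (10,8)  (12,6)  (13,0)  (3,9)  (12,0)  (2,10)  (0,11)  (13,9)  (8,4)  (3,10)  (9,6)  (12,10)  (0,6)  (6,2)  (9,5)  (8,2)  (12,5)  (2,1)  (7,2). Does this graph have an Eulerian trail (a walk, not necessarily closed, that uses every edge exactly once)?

Yes

Degrees: 0:6, 1:2, 2:6, 3:2, 4:2, 5:2, 6:4, 7:2, 8:3, 9:4, 10:5, 11:2, 12:4, 13:2
Odd-degree vertices: 8, 10 (2 total).
With 2 odd-degree vertices and all edges in one connected piece, an Eulerian trail exists (from 8 to 10).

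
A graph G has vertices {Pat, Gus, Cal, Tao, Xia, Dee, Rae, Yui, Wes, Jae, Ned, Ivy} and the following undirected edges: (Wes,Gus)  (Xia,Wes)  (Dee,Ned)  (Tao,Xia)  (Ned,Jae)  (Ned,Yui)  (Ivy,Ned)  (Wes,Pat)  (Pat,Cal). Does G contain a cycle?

The graph has 12 vertices, 9 edges, and 3 connected components.
A forest on 12 vertices with 3 components has exactly 9 edges, which matches — so no cycle.

No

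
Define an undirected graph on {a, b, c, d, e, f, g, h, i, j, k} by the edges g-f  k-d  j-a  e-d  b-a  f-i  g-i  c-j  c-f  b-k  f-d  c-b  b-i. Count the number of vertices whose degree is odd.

Degrees: a:2, b:4, c:3, d:3, e:1, f:4, g:2, h:0, i:3, j:2, k:2
Odd-degree vertices: c, d, e, i.

4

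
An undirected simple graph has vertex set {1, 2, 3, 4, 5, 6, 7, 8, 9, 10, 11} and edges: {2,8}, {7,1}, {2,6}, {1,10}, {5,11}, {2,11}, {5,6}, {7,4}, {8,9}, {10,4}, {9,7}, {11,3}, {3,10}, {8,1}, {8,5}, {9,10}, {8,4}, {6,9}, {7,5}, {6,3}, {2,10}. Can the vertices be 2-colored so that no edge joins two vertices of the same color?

Yes

Partition the vertices as {6, 7, 8, 10, 11} vs {1, 2, 3, 4, 5, 9}. Each listed edge has one endpoint in each part, so the graph is bipartite.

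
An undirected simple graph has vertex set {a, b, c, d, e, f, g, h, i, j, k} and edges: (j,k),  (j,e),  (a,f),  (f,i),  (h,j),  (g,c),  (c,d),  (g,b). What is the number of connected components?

Component: {a, f, i}
Component: {b, c, d, g}
Component: {e, h, j, k}

3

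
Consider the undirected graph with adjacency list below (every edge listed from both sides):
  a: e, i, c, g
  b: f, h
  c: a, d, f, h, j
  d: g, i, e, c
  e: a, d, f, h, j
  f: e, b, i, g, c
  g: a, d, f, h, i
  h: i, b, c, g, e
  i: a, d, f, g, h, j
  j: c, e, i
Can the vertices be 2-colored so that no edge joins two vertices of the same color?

No

The cycle i-g-h-i has length 3, which is odd, so the graph is not bipartite.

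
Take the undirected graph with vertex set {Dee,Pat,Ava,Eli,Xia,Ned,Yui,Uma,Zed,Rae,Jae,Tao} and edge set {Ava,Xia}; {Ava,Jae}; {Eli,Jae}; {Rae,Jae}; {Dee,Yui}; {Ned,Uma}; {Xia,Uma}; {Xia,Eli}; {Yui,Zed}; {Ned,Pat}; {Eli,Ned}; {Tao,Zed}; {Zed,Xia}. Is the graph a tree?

No

The graph has 12 vertices and 13 edges.
Connected but with 13 > 11 edges, so it has a cycle and is not a tree.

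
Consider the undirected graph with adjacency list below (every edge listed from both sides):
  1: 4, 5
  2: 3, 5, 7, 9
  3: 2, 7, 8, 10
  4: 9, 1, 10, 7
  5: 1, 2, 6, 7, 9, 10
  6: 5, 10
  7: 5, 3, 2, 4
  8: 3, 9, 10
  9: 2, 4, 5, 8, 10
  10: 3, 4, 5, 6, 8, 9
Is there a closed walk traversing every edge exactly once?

No

Degrees: 1:2, 2:4, 3:4, 4:4, 5:6, 6:2, 7:4, 8:3, 9:5, 10:6
8, 9 have odd degree; an Eulerian circuit needs every degree to be even, so none exists.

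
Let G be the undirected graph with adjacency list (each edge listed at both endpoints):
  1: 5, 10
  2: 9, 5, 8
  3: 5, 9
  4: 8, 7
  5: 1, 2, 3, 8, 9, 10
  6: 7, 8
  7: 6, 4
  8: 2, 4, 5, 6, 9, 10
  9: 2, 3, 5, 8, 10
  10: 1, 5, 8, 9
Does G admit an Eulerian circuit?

Degrees: 1:2, 2:3, 3:2, 4:2, 5:6, 6:2, 7:2, 8:6, 9:5, 10:4
2, 9 have odd degree; an Eulerian circuit needs every degree to be even, so none exists.

No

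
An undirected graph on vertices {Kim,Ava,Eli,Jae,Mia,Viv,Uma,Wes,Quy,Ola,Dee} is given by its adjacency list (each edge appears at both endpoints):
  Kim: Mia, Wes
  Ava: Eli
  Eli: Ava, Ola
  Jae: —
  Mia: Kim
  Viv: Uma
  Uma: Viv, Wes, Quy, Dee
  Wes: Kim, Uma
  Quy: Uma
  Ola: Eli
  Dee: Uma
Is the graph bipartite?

Partition the vertices as {Eli, Jae, Mia, Viv, Wes, Quy, Dee} vs {Kim, Ava, Uma, Ola}. Each listed edge has one endpoint in each part, so the graph is bipartite.

Yes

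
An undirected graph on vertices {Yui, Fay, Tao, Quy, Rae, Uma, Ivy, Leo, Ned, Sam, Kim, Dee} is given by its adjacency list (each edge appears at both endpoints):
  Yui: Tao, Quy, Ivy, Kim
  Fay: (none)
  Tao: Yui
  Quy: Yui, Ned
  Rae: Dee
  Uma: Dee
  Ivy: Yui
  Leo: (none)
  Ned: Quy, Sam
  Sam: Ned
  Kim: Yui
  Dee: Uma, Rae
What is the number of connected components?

Component: {Fay}
Component: {Leo}
Component: {Rae, Uma, Dee}
Component: {Yui, Tao, Quy, Ivy, Ned, Sam, Kim}

4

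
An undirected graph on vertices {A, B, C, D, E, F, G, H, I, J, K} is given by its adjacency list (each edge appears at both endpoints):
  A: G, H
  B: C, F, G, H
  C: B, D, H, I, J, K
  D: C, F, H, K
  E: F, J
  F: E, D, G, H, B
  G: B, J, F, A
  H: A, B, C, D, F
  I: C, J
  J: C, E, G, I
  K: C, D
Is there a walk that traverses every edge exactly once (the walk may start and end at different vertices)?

Degrees: A:2, B:4, C:6, D:4, E:2, F:5, G:4, H:5, I:2, J:4, K:2
Odd-degree vertices: F, H (2 total).
With 2 odd-degree vertices and all edges in one connected piece, an Eulerian trail exists (from F to H).

Yes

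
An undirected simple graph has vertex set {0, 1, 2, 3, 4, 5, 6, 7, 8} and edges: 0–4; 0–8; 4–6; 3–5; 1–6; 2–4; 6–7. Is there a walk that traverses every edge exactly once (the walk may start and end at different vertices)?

No

Degrees: 0:2, 1:1, 2:1, 3:1, 4:3, 5:1, 6:3, 7:1, 8:1
Odd-degree vertices: 1, 2, 3, 4, 5, 6, 7, 8 (8 total).
With 8 odd-degree vertices (more than two), no single trail can use every edge.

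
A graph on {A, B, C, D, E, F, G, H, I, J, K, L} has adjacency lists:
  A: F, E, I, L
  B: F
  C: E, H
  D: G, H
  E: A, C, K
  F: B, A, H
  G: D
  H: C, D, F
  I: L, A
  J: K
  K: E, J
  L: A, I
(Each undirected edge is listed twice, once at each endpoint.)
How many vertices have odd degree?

6

Degrees: A:4, B:1, C:2, D:2, E:3, F:3, G:1, H:3, I:2, J:1, K:2, L:2
Odd-degree vertices: B, E, F, G, H, J.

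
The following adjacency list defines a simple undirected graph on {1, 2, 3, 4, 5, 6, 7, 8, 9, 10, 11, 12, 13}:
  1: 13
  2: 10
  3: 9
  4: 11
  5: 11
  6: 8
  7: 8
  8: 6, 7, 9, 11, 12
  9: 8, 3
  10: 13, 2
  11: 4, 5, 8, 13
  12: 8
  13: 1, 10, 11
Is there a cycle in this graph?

|V| = 13, |E| = 12, number of components = 1.
Since 12 = 13 - 1, the graph is a forest and contains no cycle.

No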